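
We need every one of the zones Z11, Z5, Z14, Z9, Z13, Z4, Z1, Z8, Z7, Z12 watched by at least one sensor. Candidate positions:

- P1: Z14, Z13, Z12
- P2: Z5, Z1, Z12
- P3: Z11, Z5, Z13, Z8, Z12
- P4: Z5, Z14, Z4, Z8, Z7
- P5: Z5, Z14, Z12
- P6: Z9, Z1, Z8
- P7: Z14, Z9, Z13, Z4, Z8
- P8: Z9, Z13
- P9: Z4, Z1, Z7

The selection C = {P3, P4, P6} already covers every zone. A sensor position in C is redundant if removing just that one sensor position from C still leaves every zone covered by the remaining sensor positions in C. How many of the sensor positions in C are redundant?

Drop P3: Z11, Z13, Z12 uncovered — not redundant.
Drop P4: Z14, Z4, Z7 uncovered — not redundant.
Drop P6: Z9, Z1 uncovered — not redundant.
None of the sensor positions in C is redundant.

0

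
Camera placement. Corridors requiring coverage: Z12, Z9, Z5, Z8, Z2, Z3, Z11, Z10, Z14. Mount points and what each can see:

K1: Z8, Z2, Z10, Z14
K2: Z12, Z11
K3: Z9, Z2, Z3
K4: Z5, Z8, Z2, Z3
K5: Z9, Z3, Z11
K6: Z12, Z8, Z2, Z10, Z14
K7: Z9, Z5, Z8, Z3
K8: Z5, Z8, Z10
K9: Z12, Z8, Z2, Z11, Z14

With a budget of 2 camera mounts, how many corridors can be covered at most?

Choosing K5, K6 covers {Z12, Z9, Z8, Z2, Z3, Z11, Z10, Z14} — 8 corridors.
No choice of 2 camera mounts does better; here Z5 is left uncovered.

8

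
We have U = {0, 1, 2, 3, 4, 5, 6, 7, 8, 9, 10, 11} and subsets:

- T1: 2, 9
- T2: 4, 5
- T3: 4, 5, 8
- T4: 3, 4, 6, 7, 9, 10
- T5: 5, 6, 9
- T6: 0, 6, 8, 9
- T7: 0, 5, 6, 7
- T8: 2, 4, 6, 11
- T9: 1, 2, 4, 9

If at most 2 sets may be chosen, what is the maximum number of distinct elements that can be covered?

8

Choosing T3, T4 covers {3, 4, 5, 6, 7, 8, 9, 10} — 8 elements.
No choice of 2 sets does better; here 0, 1, 2, 11 are left uncovered.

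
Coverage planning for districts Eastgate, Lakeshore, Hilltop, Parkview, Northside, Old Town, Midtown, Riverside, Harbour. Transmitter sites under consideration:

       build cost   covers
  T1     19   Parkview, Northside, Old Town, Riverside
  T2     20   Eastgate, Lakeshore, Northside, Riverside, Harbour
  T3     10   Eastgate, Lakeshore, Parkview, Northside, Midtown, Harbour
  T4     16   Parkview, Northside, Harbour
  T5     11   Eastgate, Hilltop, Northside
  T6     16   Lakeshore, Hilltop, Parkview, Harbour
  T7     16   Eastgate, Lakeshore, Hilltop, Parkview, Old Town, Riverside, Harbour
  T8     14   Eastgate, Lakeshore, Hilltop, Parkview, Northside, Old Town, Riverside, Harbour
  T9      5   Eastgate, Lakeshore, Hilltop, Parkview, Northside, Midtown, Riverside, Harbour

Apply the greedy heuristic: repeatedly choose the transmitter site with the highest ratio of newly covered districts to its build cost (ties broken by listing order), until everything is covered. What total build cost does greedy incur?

Pick 1: T9 adds 8 new (Eastgate, Lakeshore, Hilltop, Parkview, Northside, Midtown, Riverside, Harbour) at build cost 5 (ratio 8/5).
Pick 2: T8 adds 1 new (Old Town) at build cost 14 (ratio 1/14).
Greedy total build cost: 5 + 14 = 19.

19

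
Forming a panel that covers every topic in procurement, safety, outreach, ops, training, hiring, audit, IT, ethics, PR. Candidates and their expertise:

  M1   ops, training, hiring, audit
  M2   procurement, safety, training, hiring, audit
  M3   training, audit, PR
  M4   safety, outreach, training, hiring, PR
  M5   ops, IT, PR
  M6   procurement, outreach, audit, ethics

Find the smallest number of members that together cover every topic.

M2, M5, M6 together cover {procurement, safety, outreach, ops, training, hiring, audit, IT, ethics, PR} — every topic.
No 2 of the 6 members cover everything (all 15 pairs fall short), so 3 is minimum.

3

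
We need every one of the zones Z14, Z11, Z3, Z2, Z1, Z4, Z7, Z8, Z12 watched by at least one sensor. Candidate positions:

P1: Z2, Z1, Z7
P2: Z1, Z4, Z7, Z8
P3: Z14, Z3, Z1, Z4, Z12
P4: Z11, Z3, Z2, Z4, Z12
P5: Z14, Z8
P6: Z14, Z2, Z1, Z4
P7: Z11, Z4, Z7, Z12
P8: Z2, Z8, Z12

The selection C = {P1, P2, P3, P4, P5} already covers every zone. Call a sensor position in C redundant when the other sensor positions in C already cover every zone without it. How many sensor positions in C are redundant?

Drop P1: the rest still cover every zone — redundant.
Drop P2: the rest still cover every zone — redundant.
Drop P3: the rest still cover every zone — redundant.
Drop P4: Z11 uncovered — not redundant.
Drop P5: the rest still cover every zone — redundant.
4 redundant: P1, P2, P3, P5.

4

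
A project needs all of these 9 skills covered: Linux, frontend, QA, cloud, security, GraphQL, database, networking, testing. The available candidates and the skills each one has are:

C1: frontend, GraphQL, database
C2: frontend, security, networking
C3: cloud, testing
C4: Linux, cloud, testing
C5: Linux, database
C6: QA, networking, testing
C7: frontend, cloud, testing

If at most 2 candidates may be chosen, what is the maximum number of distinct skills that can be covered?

6

Choosing C1, C4 covers {Linux, frontend, cloud, GraphQL, database, testing} — 6 skills.
No choice of 2 candidates does better; here QA, security, networking are left uncovered.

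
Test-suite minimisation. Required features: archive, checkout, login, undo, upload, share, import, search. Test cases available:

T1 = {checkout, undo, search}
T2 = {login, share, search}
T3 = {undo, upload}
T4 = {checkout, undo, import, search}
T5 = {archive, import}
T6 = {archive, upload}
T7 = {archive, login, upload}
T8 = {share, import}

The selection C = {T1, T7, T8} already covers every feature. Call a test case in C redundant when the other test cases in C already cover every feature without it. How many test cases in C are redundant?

0

Drop T1: checkout, undo, search uncovered — not redundant.
Drop T7: archive, login, upload uncovered — not redundant.
Drop T8: share, import uncovered — not redundant.
None of the test cases in C is redundant.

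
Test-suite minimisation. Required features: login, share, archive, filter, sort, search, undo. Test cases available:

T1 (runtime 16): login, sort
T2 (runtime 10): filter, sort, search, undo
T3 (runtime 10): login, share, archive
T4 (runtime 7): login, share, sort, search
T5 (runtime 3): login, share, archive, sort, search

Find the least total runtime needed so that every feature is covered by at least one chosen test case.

13

T2, T5 cover every feature at runtime 10 + 3 = 13.
Any cover uses at least 2 test cases; among all covering selections none totals below 13.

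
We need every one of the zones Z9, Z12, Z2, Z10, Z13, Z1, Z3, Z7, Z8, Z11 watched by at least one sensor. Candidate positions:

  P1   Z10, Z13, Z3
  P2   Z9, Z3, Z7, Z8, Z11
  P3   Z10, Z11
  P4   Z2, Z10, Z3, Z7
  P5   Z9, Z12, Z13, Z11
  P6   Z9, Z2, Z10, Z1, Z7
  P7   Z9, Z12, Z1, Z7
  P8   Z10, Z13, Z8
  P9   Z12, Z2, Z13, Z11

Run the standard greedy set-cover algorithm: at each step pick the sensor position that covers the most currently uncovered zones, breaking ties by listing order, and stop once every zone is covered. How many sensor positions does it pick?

3

Pick 1: P2 covers 5 new zones (Z9, Z3, Z7, Z8, Z11).
Pick 2: P6 covers 3 new zones (Z2, Z10, Z1).
Pick 3: P5 covers 2 new zones (Z12, Z13).
Greedy uses 3 sensor positions.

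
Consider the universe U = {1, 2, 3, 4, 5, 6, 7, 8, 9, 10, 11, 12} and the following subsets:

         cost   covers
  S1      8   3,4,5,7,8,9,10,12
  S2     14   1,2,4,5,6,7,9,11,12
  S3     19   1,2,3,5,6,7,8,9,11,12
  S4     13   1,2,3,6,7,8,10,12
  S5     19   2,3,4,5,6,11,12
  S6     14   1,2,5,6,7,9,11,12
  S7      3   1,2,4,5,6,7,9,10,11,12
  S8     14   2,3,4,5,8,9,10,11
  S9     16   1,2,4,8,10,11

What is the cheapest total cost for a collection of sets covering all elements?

11

S1, S7 cover every element at cost 8 + 3 = 11.
Any cover uses at least 2 sets; among all covering selections none totals below 11.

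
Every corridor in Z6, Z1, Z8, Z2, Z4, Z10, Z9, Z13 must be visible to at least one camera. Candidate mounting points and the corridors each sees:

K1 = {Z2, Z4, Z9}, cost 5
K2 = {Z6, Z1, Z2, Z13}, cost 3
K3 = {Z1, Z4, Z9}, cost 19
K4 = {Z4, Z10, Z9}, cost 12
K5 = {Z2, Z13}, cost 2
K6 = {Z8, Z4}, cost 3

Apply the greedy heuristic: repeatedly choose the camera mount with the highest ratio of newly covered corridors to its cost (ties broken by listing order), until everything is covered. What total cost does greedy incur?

23

Pick 1: K2 adds 4 new (Z6, Z1, Z2, Z13) at cost 3 (ratio 4/3).
Pick 2: K6 adds 2 new (Z8, Z4) at cost 3 (ratio 2/3).
Pick 3: K1 adds 1 new (Z9) at cost 5 (ratio 1/5).
Pick 4: K4 adds 1 new (Z10) at cost 12 (ratio 1/12).
Greedy total cost: 3 + 3 + 5 + 12 = 23. (The true optimum is 18, so greedy overshoots here.)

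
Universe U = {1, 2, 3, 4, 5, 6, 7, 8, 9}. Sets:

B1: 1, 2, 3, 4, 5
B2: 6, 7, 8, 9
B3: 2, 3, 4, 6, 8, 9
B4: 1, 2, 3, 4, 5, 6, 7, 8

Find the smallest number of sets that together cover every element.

2

B1, B2 together cover {1, 2, 3, 4, 5, 6, 7, 8, 9} — every element.
No single set contains all 9 elements, so 2 is optimal.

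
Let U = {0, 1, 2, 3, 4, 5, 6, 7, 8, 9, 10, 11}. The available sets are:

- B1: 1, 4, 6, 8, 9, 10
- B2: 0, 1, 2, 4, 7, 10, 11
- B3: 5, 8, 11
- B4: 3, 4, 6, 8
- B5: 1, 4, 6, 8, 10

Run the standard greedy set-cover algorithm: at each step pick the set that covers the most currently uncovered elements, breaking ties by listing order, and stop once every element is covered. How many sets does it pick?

4

Pick 1: B2 covers 7 new elements (0, 1, 2, 4, 7, 10, 11).
Pick 2: B1 covers 3 new elements (6, 8, 9).
Pick 3: B3 covers 1 new elements (5).
Pick 4: B4 covers 1 new elements (3).
Greedy uses 4 sets.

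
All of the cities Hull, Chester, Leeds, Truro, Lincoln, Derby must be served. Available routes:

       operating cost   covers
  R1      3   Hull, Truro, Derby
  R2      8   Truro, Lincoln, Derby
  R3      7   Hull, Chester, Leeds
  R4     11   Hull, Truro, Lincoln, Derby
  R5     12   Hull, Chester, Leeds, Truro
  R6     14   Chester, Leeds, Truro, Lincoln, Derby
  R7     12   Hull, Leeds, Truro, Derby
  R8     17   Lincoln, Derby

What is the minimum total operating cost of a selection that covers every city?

15

R2, R3 cover every city at operating cost 8 + 7 = 15.
Any cover uses at least 2 routes; among all covering selections none totals below 15.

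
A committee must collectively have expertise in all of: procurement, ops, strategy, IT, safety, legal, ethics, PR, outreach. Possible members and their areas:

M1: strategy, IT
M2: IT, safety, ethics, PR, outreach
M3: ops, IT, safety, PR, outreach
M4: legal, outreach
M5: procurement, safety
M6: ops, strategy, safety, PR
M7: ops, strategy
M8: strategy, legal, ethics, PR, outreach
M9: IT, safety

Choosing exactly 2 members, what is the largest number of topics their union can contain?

8

Choosing M3, M8 covers {ops, strategy, IT, safety, legal, ethics, PR, outreach} — 8 topics.
No choice of 2 members does better; here procurement is left uncovered.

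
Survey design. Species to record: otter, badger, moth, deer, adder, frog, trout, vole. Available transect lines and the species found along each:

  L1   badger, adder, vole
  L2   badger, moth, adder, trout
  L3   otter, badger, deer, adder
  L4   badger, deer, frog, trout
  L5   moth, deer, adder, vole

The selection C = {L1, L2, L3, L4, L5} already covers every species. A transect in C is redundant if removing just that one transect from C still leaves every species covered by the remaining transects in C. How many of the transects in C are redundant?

Drop L1: the rest still cover every species — redundant.
Drop L2: the rest still cover every species — redundant.
Drop L3: otter uncovered — not redundant.
Drop L4: frog uncovered — not redundant.
Drop L5: the rest still cover every species — redundant.
3 redundant: L1, L2, L5.

3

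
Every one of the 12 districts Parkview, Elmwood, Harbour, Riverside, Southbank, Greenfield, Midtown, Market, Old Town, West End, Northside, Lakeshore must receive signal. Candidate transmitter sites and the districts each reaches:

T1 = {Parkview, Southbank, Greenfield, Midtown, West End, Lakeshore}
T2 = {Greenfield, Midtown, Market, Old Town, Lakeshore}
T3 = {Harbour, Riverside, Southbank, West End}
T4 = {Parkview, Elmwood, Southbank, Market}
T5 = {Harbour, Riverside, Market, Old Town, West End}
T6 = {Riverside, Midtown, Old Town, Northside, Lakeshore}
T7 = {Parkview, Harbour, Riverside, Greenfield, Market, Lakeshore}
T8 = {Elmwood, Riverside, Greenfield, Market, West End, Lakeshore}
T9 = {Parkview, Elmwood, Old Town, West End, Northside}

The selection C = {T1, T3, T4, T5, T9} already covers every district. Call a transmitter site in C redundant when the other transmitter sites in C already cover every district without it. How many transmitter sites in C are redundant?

3

Drop T1: Greenfield, Midtown, Lakeshore uncovered — not redundant.
Drop T3: the rest still cover every district — redundant.
Drop T4: the rest still cover every district — redundant.
Drop T5: the rest still cover every district — redundant.
Drop T9: Northside uncovered — not redundant.
3 redundant: T3, T4, T5.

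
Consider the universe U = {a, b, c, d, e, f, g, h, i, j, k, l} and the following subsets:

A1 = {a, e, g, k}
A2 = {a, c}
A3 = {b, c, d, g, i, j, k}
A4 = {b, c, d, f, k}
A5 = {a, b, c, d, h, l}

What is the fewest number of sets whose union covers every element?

4

A1, A3, A4, A5 together cover {a, b, c, d, e, f, g, h, i, j, k, l} — every element.
No 3 of the 5 sets cover everything (all 10 triples fall short), so 4 is minimum.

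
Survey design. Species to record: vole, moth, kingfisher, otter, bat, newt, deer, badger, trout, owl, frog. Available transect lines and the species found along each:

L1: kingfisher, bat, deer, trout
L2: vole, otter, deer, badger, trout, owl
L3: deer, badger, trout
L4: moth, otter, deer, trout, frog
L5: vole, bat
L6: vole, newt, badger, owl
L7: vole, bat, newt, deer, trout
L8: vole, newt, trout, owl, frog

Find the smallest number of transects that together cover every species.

L1, L4, L6 together cover {vole, moth, kingfisher, otter, bat, newt, deer, badger, trout, owl, frog} — every species.
No 2 of the 8 transects cover everything (all 28 pairs fall short), so 3 is minimum.
Greedy (largest uncovered first) would take L2, L1, L4, L6 — 4 transects — but 3 suffice.

3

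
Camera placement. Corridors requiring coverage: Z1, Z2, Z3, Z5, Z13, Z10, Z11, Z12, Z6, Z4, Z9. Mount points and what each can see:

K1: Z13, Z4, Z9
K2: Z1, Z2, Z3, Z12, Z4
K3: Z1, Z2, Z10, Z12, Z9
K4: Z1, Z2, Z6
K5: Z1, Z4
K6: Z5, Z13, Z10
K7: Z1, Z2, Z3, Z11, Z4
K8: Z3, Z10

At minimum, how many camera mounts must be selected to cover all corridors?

K3, K4, K6, K7 together cover {Z1, Z2, Z3, Z5, Z13, Z10, Z11, Z12, Z6, Z4, Z9} — every corridor.
No 3 of the 8 camera mounts cover everything (all 56 triples fall short), so 4 is minimum.
Greedy (largest uncovered first) would take K2, K6, K1, K4, K7 — 5 camera mounts — but 4 suffice.

4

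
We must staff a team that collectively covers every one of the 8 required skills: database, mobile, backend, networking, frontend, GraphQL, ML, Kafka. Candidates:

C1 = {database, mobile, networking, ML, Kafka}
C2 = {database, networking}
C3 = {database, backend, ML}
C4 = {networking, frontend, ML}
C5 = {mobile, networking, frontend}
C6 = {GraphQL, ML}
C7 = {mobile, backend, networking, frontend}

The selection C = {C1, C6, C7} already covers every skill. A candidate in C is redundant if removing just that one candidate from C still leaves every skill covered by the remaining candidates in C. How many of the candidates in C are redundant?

Drop C1: database, Kafka uncovered — not redundant.
Drop C6: GraphQL uncovered — not redundant.
Drop C7: backend, frontend uncovered — not redundant.
None of the candidates in C is redundant.

0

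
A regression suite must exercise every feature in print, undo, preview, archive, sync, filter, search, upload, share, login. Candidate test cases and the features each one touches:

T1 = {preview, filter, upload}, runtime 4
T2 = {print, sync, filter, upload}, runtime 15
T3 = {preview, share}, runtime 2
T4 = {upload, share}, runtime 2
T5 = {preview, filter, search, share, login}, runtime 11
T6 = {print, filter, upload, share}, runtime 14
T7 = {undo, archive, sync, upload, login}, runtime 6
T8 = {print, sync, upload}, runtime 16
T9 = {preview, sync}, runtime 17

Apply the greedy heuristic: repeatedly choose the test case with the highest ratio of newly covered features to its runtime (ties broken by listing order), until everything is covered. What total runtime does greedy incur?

37

Pick 1: T3 adds 2 new (preview, share) at runtime 2 (ratio 2/2).
Pick 2: T7 adds 5 new (undo, archive, sync, upload, login) at runtime 6 (ratio 5/6).
Pick 3: T1 adds 1 new (filter) at runtime 4 (ratio 1/4).
Pick 4: T5 adds 1 new (search) at runtime 11 (ratio 1/11).
Pick 5: T6 adds 1 new (print) at runtime 14 (ratio 1/14).
Greedy total runtime: 2 + 6 + 4 + 11 + 14 = 37. (The true optimum is 31, so greedy overshoots here.)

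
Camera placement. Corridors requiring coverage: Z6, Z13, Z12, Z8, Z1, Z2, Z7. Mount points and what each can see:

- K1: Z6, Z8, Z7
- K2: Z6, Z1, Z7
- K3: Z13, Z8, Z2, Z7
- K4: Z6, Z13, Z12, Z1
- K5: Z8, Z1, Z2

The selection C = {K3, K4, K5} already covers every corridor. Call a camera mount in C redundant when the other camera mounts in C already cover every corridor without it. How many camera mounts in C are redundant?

1

Drop K3: Z7 uncovered — not redundant.
Drop K4: Z6, Z12 uncovered — not redundant.
Drop K5: the rest still cover every corridor — redundant.
1 redundant: K5.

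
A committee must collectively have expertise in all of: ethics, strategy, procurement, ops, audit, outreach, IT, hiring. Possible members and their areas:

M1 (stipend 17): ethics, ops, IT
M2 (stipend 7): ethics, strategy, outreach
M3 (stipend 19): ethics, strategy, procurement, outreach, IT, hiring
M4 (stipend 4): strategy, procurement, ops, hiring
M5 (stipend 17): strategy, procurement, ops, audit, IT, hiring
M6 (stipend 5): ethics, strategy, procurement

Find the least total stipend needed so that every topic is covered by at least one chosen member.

M2, M5 cover every topic at stipend 7 + 17 = 24.
Any cover uses at least 2 members; among all covering selections none totals below 24.
Greedy by coverage-per-stipend would pick M4, M2, M5 for 28 — worse than the optimum 24.

24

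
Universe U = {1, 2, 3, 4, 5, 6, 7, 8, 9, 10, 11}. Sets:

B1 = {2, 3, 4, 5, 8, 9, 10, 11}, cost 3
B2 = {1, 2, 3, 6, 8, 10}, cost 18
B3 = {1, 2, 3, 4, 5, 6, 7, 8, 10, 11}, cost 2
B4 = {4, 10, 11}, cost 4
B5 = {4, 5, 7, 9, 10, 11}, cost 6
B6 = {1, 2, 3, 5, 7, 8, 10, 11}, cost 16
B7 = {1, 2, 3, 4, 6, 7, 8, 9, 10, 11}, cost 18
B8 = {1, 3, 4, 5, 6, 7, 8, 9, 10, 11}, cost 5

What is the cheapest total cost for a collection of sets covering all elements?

5

B1, B3 cover every element at cost 3 + 2 = 5.
Any cover uses at least 2 sets; among all covering selections none totals below 5.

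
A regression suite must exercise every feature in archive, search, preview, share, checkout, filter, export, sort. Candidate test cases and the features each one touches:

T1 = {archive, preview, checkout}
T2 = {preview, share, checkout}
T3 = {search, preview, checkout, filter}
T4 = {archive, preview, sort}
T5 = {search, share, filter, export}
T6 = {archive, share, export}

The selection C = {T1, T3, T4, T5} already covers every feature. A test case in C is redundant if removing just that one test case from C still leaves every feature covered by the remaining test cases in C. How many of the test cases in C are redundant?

Drop T1: the rest still cover every feature — redundant.
Drop T3: the rest still cover every feature — redundant.
Drop T4: sort uncovered — not redundant.
Drop T5: share, export uncovered — not redundant.
2 redundant: T1, T3.

2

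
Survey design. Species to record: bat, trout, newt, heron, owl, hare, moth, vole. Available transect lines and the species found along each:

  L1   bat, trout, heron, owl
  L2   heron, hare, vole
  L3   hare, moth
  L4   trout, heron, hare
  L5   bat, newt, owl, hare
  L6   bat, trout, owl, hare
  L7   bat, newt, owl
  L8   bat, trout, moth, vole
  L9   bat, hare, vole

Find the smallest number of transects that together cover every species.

3

L1, L5, L8 together cover {bat, trout, newt, heron, owl, hare, moth, vole} — every species.
No 2 of the 9 transects cover everything (all 36 pairs fall short), so 3 is minimum.
Greedy (largest uncovered first) would take L1, L2, L3, L5 — 4 transects — but 3 suffice.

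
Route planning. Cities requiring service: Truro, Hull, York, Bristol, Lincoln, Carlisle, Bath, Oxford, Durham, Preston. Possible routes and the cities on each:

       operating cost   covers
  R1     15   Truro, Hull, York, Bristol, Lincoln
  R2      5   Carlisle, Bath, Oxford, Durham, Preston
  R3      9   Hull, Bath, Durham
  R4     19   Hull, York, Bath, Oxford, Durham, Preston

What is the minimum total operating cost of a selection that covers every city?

R1, R2 cover every city at operating cost 15 + 5 = 20.
Any cover uses at least 2 routes; among all covering selections none totals below 20.

20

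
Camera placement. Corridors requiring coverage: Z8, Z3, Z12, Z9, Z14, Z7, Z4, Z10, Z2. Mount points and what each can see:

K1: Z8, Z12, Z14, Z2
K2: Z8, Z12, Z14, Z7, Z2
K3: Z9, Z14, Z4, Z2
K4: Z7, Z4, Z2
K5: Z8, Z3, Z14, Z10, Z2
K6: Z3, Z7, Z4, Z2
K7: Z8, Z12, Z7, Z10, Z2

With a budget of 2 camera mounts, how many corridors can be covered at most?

Choosing K3, K7 covers {Z8, Z12, Z9, Z14, Z7, Z4, Z10, Z2} — 8 corridors.
No choice of 2 camera mounts does better; here Z3 is left uncovered.

8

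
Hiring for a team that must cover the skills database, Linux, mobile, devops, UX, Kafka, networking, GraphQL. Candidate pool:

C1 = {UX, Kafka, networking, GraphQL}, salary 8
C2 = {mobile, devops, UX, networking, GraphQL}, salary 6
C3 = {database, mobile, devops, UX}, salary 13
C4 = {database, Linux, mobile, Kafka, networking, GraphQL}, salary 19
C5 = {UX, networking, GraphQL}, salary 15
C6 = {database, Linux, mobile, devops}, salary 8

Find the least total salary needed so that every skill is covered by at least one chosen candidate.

16

C1, C6 cover every skill at salary 8 + 8 = 16.
Any cover uses at least 2 candidates; among all covering selections none totals below 16.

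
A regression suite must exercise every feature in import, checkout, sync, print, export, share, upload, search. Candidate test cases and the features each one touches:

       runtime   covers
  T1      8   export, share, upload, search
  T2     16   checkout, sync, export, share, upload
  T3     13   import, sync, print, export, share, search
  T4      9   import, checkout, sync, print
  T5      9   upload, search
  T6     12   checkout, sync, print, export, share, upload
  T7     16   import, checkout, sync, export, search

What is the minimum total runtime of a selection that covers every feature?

17

T1, T4 cover every feature at runtime 8 + 9 = 17.
Any cover uses at least 2 test cases; among all covering selections none totals below 17.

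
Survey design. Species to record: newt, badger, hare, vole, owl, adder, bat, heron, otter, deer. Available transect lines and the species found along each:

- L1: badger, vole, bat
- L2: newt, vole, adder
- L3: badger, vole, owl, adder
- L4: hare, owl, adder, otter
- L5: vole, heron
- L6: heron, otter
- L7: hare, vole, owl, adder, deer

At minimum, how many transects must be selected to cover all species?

L1, L2, L6, L7 together cover {newt, badger, hare, vole, owl, adder, bat, heron, otter, deer} — every species.
No 3 of the 7 transects cover everything (all 35 triples fall short), so 4 is minimum.

4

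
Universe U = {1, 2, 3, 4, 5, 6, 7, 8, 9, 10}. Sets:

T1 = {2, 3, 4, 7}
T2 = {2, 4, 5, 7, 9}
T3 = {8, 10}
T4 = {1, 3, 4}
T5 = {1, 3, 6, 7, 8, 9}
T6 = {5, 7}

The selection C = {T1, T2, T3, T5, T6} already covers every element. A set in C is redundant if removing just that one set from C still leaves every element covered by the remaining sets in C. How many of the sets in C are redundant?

3

Drop T1: the rest still cover every element — redundant.
Drop T2: the rest still cover every element — redundant.
Drop T3: 10 uncovered — not redundant.
Drop T5: 1, 6 uncovered — not redundant.
Drop T6: the rest still cover every element — redundant.
3 redundant: T1, T2, T6.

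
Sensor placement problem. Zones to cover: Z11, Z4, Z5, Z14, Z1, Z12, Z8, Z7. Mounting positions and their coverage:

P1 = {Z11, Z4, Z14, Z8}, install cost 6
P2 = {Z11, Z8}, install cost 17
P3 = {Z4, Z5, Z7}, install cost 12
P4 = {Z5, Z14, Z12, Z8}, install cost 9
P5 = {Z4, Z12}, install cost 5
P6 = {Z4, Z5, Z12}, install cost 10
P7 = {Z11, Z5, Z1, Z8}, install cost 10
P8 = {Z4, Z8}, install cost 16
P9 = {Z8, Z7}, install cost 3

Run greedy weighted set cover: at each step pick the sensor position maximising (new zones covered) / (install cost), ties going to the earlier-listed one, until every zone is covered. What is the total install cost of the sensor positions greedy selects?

Pick 1: P1 adds 4 new (Z11, Z4, Z14, Z8) at install cost 6 (ratio 4/6).
Pick 2: P9 adds 1 new (Z7) at install cost 3 (ratio 1/3).
Pick 3: P4 adds 2 new (Z5, Z12) at install cost 9 (ratio 2/9).
Pick 4: P7 adds 1 new (Z1) at install cost 10 (ratio 1/10).
Greedy total install cost: 6 + 3 + 9 + 10 = 28. (The true optimum is 24, so greedy overshoots here.)

28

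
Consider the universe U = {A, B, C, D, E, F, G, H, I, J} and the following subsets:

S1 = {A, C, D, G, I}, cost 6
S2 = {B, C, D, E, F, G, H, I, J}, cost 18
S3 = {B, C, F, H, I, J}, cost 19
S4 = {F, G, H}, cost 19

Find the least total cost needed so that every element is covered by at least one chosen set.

24

S1, S2 cover every element at cost 6 + 18 = 24.
Any cover uses at least 2 sets; among all covering selections none totals below 24.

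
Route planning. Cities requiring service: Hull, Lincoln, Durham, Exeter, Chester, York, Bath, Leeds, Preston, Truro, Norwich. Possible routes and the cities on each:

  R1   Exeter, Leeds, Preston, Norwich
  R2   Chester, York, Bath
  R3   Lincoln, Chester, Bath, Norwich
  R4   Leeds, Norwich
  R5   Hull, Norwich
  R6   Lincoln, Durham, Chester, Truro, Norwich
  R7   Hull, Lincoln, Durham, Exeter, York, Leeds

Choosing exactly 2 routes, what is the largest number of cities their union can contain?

Choosing R3, R7 covers {Hull, Lincoln, Durham, Exeter, Chester, York, Bath, Leeds, Norwich} — 9 cities.
No choice of 2 routes does better; here Preston, Truro are left uncovered.

9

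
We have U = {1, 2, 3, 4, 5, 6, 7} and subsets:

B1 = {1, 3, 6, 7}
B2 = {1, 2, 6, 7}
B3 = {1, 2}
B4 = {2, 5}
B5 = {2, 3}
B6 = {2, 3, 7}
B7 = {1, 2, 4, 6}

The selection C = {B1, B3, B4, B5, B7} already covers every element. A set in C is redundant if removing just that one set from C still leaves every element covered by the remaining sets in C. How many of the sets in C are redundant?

2

Drop B1: 7 uncovered — not redundant.
Drop B3: the rest still cover every element — redundant.
Drop B4: 5 uncovered — not redundant.
Drop B5: the rest still cover every element — redundant.
Drop B7: 4 uncovered — not redundant.
2 redundant: B3, B5.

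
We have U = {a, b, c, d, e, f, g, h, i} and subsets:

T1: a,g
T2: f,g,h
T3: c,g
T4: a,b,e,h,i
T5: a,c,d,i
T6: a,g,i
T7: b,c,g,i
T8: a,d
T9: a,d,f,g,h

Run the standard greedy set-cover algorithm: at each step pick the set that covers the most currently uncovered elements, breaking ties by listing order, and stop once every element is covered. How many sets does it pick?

3

Pick 1: T4 covers 5 new elements (a, b, e, h, i).
Pick 2: T9 covers 3 new elements (d, f, g).
Pick 3: T3 covers 1 new elements (c).
Greedy uses 3 sets.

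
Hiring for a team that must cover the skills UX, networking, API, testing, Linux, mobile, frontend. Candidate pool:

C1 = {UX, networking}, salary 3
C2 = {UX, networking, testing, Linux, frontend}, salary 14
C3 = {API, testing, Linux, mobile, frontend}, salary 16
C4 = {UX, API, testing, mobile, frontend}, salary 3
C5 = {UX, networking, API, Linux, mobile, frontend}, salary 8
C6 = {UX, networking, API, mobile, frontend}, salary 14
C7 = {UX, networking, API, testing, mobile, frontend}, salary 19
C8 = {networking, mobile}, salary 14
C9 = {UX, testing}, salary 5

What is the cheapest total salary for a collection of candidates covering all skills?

C4, C5 cover every skill at salary 3 + 8 = 11.
Any cover uses at least 2 candidates; among all covering selections none totals below 11.

11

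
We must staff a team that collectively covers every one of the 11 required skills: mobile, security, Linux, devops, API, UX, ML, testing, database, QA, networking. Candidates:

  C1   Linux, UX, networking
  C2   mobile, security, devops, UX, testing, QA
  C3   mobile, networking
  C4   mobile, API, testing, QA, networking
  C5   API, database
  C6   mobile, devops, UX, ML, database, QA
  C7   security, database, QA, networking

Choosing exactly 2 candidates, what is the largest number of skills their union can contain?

9

Choosing C4, C6 covers {mobile, devops, API, UX, ML, testing, database, QA, networking} — 9 skills.
No choice of 2 candidates does better; here security, Linux are left uncovered.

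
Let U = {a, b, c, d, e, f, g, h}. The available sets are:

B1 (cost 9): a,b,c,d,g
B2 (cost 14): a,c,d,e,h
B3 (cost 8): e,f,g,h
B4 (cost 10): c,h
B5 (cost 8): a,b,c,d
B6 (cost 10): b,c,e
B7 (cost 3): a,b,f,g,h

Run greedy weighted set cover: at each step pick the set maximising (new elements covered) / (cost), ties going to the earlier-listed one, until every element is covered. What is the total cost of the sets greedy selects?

Pick 1: B7 adds 5 new (a, b, f, g, h) at cost 3 (ratio 5/3).
Pick 2: B5 adds 2 new (c, d) at cost 8 (ratio 2/8).
Pick 3: B3 adds 1 new (e) at cost 8 (ratio 1/8).
Greedy total cost: 3 + 8 + 8 = 19. (The true optimum is 16, so greedy overshoots here.)

19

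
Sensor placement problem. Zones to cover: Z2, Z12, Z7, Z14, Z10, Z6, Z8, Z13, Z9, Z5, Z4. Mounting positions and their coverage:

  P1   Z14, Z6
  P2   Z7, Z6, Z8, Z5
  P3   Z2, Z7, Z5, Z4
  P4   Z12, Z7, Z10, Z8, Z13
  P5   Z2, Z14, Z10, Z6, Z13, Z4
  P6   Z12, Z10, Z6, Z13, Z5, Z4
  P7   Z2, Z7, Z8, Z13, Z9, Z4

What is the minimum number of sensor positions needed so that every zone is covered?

3

P1, P6, P7 together cover {Z2, Z12, Z7, Z14, Z10, Z6, Z8, Z13, Z9, Z5, Z4} — every zone.
No 2 of the 7 sensor positions cover everything (all 21 pairs fall short), so 3 is minimum.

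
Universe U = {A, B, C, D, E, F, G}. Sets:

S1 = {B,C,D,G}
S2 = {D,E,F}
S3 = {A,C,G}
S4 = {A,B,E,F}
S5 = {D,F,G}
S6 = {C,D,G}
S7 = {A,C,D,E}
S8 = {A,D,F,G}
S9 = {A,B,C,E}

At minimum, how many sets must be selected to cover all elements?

2

S1, S4 together cover {A, B, C, D, E, F, G} — every element.
No single set contains all 7 elements, so 2 is optimal.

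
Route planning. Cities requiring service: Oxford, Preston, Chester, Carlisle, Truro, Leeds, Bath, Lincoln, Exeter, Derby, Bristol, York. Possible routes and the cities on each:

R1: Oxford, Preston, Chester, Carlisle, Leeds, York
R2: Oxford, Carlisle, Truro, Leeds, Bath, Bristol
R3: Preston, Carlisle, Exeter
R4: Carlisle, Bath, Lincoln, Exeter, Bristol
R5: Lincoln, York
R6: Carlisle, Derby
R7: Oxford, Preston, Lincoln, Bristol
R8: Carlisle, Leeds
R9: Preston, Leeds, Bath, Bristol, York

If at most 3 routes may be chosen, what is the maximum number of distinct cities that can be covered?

Choosing R1, R2, R4 covers {Oxford, Preston, Chester, Carlisle, Truro, Leeds, Bath, Lincoln, Exeter, Bristol, York} — 11 cities.
No choice of 3 routes does better; here Derby is left uncovered.

11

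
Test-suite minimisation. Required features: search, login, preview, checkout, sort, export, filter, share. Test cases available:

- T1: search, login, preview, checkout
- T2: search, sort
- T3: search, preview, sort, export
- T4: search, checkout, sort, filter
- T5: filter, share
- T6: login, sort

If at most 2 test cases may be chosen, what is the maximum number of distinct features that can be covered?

6

Choosing T1, T3 covers {search, login, preview, checkout, sort, export} — 6 features.
No choice of 2 test cases does better; here filter, share are left uncovered.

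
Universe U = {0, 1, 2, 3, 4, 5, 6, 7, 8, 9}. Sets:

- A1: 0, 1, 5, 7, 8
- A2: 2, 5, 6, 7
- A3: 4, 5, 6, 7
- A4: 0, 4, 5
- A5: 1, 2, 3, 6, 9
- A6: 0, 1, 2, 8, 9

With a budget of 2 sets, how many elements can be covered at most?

Choosing A1, A5 covers {0, 1, 2, 3, 5, 6, 7, 8, 9} — 9 elements.
No choice of 2 sets does better; here 4 is left uncovered.

9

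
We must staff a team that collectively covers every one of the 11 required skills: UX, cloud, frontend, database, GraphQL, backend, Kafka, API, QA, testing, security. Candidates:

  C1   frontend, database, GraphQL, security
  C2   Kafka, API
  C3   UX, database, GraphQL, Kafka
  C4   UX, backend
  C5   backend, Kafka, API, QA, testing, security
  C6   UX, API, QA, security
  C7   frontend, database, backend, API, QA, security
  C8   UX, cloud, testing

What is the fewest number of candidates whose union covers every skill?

C1, C5, C8 together cover {UX, cloud, frontend, database, GraphQL, backend, Kafka, API, QA, testing, security} — every skill.
No 2 of the 8 candidates cover everything (all 28 pairs fall short), so 3 is minimum.

3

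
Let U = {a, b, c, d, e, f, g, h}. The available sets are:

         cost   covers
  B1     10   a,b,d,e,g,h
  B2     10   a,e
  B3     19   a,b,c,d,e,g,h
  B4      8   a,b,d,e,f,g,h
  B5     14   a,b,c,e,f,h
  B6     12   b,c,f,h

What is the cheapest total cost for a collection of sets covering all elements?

20

B4, B6 cover every element at cost 8 + 12 = 20.
Any cover uses at least 2 sets; among all covering selections none totals below 20.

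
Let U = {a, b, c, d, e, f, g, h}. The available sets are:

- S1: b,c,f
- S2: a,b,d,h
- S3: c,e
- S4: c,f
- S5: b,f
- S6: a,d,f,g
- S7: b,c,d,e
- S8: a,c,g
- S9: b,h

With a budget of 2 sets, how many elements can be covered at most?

Choosing S6, S7 covers {a, b, c, d, e, f, g} — 7 elements.
No choice of 2 sets does better; here h is left uncovered.

7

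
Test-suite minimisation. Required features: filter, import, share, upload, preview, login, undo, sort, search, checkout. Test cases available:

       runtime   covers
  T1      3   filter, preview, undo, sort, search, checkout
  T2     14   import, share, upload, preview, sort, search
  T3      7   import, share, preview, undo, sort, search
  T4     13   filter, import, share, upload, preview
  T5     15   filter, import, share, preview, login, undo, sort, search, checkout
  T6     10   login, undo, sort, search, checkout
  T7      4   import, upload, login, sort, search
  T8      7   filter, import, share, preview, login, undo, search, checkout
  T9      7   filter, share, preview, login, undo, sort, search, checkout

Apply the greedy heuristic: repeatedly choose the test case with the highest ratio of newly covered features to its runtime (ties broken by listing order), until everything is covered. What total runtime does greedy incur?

14

Pick 1: T1 adds 6 new (filter, preview, undo, sort, search, checkout) at runtime 3 (ratio 6/3).
Pick 2: T7 adds 3 new (import, upload, login) at runtime 4 (ratio 3/4).
Pick 3: T3 adds 1 new (share) at runtime 7 (ratio 1/7).
Greedy total runtime: 3 + 4 + 7 = 14. (The true optimum is 11, so greedy overshoots here.)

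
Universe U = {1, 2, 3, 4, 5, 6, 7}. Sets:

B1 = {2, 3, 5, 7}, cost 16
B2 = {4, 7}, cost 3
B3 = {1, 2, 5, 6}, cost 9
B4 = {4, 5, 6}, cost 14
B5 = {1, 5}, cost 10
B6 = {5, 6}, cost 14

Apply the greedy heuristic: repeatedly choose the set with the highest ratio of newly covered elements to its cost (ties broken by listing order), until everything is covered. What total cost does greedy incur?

28

Pick 1: B2 adds 2 new (4, 7) at cost 3 (ratio 2/3).
Pick 2: B3 adds 4 new (1, 2, 5, 6) at cost 9 (ratio 4/9).
Pick 3: B1 adds 1 new (3) at cost 16 (ratio 1/16).
Greedy total cost: 3 + 9 + 16 = 28.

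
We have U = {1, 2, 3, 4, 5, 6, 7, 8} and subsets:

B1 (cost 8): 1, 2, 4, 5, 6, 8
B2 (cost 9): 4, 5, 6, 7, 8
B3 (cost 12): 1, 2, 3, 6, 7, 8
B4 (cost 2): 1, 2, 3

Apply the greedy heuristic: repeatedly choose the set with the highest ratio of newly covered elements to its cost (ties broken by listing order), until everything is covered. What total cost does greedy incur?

11

Pick 1: B4 adds 3 new (1, 2, 3) at cost 2 (ratio 3/2).
Pick 2: B2 adds 5 new (4, 5, 6, 7, 8) at cost 9 (ratio 5/9).
Greedy total cost: 2 + 9 = 11.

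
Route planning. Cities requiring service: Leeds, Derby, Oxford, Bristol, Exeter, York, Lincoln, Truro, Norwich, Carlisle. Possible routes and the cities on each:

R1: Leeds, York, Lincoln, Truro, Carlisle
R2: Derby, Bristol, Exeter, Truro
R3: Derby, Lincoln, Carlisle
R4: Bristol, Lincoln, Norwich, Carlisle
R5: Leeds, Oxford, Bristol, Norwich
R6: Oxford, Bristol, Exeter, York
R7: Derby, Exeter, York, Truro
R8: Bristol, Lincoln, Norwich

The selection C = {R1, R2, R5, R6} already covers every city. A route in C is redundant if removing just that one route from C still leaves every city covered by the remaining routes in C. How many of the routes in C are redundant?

1

Drop R1: Lincoln, Carlisle uncovered — not redundant.
Drop R2: Derby uncovered — not redundant.
Drop R5: Norwich uncovered — not redundant.
Drop R6: the rest still cover every city — redundant.
1 redundant: R6.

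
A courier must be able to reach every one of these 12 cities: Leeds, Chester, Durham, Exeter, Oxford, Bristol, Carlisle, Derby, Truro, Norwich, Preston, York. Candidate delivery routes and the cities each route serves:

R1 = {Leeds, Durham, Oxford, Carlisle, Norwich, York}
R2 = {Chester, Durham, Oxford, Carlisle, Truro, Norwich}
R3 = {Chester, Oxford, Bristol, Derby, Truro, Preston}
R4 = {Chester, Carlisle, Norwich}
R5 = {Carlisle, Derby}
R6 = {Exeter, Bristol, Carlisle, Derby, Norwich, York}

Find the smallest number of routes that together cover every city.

3

R1, R3, R6 together cover {Leeds, Chester, Durham, Exeter, Oxford, Bristol, Carlisle, Derby, Truro, Norwich, Preston, York} — every city.
No 2 of the 6 routes cover everything (all 15 pairs fall short), so 3 is minimum.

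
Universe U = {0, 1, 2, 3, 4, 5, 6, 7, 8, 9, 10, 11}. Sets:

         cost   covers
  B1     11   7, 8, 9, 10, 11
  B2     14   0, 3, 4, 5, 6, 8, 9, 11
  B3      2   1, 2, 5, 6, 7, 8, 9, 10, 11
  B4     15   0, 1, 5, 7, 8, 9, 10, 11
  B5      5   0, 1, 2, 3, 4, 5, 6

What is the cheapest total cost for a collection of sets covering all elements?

B3, B5 cover every element at cost 2 + 5 = 7.
Any cover uses at least 2 sets; among all covering selections none totals below 7.

7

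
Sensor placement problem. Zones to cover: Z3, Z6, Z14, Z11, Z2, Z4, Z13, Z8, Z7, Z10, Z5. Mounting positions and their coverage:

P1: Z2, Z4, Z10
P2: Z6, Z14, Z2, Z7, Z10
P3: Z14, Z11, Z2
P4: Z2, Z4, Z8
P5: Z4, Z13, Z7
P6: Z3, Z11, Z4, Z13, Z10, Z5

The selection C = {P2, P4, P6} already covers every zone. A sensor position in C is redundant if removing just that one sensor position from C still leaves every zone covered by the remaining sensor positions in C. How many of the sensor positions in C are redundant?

0

Drop P2: Z6, Z14, Z7 uncovered — not redundant.
Drop P4: Z8 uncovered — not redundant.
Drop P6: Z3, Z11, Z13, Z5 uncovered — not redundant.
None of the sensor positions in C is redundant.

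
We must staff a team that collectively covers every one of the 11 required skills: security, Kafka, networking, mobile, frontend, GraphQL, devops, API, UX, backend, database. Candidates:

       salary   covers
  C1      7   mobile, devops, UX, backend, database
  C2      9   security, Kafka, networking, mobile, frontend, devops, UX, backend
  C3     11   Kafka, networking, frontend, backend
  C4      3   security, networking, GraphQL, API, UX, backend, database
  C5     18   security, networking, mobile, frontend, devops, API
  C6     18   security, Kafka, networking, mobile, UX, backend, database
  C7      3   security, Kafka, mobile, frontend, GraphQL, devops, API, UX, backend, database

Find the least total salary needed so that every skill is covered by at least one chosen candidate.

6

C4, C7 cover every skill at salary 3 + 3 = 6.
Any cover uses at least 2 candidates; among all covering selections none totals below 6.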